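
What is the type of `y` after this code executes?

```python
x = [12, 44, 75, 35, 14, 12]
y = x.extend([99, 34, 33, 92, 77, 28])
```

list.extend() returns None

NoneType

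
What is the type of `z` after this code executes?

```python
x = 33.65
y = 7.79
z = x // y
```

float // float = float

float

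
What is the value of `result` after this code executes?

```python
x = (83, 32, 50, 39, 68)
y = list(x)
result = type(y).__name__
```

x is tuple; y is list; result = 'list'

'list'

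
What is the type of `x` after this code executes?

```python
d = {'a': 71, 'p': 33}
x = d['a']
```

Accessing dict[str, int] with str key returns int

int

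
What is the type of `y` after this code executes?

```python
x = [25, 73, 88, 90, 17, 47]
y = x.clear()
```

list.clear() returns None

NoneType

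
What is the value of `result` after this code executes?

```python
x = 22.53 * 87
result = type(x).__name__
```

x is float; result = 'float'

'float'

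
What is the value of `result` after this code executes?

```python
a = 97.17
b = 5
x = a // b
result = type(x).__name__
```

a is float; b is int; x is float; result = 'float'

'float'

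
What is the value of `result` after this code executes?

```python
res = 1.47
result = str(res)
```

res = 1.47; result = '1.47'

'1.47'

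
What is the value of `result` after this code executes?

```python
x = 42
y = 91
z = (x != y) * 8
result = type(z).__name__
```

x is int; y is int; z is int; result = 'int'

'int'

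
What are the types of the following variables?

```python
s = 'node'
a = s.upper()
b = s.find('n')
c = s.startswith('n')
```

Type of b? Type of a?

find() returns int; upper() returns str

int, str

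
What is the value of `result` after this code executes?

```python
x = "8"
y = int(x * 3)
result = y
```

x = '8'; y = 888; result = 888

888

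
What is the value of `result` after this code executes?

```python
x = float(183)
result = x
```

x = 183.0; result = 183.0

183.0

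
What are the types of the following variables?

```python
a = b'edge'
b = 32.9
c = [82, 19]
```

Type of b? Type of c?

b is assigned a number with a decimal point, so it is a float; c is assigned a list literal (square brackets)

float, list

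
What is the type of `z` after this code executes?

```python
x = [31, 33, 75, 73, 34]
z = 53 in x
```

'in' operator returns bool

bool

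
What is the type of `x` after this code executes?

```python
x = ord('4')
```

ord() returns int (code point)

int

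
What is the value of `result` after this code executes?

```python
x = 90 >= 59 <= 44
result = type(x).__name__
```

x is bool; result = 'bool'

'bool'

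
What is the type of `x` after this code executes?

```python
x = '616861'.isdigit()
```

str.isdigit() returns bool

bool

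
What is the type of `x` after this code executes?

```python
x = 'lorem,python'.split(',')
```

str.split() returns list

list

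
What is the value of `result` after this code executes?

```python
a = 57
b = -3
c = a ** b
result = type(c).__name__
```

a is int; b is int; c is float; result = 'float'

'float'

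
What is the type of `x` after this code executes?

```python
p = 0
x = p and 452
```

'and' returns first falsy value (0 is int)

int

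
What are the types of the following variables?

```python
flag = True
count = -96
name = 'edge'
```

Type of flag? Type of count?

flag is assigned the constant True, which has type bool; count is assigned a bare integer (no decimal point), so it is an int

bool, int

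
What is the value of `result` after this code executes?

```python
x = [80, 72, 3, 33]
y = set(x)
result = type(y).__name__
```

x is list; y is set; result = 'set'

'set'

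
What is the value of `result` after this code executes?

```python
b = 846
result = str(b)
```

b = 846; result = '846'

'846'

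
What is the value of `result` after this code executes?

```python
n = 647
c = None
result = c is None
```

n = 647; c = None; result = True

True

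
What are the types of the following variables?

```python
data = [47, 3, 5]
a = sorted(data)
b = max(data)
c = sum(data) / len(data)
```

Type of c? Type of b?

int / int = float; max of ints returns int

float, int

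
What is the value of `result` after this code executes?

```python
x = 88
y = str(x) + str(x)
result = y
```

x = 88; y = '8888'; result = '8888'

'8888'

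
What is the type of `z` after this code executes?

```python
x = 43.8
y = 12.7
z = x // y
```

float // float = float

float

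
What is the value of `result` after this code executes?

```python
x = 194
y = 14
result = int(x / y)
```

x = 194; y = 14; result = 13

13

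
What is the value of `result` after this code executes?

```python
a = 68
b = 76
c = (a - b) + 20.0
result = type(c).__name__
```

a is int; b is int; c is float; result = 'float'

'float'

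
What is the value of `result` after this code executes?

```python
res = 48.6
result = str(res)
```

res = 48.6; result = '48.6'

'48.6'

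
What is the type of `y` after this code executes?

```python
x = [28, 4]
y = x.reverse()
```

list.reverse() returns None

NoneType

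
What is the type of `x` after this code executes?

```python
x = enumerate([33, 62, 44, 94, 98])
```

enumerate() returns an enumerate object

enumerate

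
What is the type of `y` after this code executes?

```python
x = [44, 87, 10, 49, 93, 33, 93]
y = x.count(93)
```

list.count() returns int

int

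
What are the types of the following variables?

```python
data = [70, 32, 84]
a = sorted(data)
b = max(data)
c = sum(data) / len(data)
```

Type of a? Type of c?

sorted() returns list; int / int = float

list, float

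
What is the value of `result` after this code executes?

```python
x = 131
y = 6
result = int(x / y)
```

x = 131; y = 6; result = 21

21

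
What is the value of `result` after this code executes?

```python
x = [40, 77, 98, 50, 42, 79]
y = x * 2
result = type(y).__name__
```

x is list; y is list; result = 'list'

'list'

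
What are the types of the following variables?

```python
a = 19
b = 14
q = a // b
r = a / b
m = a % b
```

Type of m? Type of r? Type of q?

% of ints returns int; / returns float; // returns int

int, float, int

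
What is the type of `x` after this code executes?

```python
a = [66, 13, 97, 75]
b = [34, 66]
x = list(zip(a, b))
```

list(zip()) returns a list of tuples

list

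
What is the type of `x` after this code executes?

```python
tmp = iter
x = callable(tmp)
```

callable() returns bool

bool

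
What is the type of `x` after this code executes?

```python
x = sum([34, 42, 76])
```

sum() of ints returns int

int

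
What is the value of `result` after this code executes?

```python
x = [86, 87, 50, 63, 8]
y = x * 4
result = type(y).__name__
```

x is list; y is list; result = 'list'

'list'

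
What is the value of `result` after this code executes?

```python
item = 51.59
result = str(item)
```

item = 51.59; result = '51.59'

'51.59'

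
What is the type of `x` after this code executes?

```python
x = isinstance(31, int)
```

isinstance() returns bool

bool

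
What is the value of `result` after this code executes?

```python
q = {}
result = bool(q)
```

q = {}; result = False

False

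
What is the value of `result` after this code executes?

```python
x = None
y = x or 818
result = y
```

x = None; y = 818; result = 818

818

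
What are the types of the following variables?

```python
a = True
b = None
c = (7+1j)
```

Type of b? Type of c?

b is assigned None, whose type is NoneType; c is assigned (7+1j), an int plus an imaginary literal (j suffix), which evaluates to complex

NoneType, complex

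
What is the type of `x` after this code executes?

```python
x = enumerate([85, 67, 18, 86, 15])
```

enumerate() returns an enumerate object

enumerate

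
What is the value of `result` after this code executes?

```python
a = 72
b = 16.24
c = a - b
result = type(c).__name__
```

a is int; b is float; c is float; result = 'float'

'float'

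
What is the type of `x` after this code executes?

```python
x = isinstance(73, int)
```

isinstance() returns bool

bool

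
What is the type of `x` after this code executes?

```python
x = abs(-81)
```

abs() of int returns int

int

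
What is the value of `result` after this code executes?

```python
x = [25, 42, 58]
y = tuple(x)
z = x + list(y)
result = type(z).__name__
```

x is list; y is tuple; z is list; result = 'list'

'list'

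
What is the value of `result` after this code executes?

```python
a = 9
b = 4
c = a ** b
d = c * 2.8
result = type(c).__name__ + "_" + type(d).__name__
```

a is int; b is int; c is int; d is float; result = 'int_float'

'int_float'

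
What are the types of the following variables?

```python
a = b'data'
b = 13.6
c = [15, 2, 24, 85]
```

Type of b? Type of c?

b is assigned a number with a decimal point, so it is a float; c is assigned a list literal (square brackets)

float, list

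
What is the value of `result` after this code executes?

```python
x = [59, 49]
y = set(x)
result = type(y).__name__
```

x is list; y is set; result = 'set'

'set'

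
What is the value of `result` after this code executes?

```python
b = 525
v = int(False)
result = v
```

b = 525; v = 0; result = 0

0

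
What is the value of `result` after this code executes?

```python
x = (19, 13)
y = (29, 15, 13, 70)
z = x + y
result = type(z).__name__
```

x is tuple; y is tuple; z is tuple; result = 'tuple'

'tuple'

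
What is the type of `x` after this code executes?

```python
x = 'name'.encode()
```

str.encode() returns bytes

bytes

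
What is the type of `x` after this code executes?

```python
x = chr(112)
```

chr() returns str (single char)

str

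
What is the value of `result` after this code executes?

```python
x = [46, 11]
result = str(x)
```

x = [46, 11]; result = '[46, 11]'

'[46, 11]'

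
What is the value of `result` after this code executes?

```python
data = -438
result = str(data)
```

data = -438; result = '-438'

'-438'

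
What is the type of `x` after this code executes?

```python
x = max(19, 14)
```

max() of ints returns int

int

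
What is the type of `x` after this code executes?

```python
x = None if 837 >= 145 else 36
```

837 >= 145 is True, so the if branch is taken

NoneType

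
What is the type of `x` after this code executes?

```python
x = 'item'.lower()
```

str.lower() returns str

str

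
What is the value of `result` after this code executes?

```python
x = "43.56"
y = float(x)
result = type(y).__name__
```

x is str; y is float; result = 'float'

'float'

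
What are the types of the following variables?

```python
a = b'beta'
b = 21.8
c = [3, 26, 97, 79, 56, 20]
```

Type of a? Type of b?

a is assigned a bytes literal (b'...' prefix); b is assigned a number with a decimal point, so it is a float

bytes, float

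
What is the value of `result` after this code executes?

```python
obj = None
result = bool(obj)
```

obj = None; result = False

False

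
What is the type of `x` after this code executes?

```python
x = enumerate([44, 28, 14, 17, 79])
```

enumerate() returns an enumerate object

enumerate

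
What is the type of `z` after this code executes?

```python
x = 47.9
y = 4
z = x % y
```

float % int = float

float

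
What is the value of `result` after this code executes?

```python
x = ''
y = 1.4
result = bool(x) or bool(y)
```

x = ''; y = 1.4; result = True

True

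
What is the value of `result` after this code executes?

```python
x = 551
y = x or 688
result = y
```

x = 551; y = 551; result = 551

551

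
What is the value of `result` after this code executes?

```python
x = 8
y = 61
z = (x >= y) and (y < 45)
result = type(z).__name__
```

x is int; y is int; z is bool; result = 'bool'

'bool'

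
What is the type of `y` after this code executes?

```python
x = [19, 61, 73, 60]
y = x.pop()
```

list.pop() returns the popped element

int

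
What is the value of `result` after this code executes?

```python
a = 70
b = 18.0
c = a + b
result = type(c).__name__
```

a is int; b is float; c is float; result = 'float'

'float'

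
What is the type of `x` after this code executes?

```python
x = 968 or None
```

'or' returns first truthy value

int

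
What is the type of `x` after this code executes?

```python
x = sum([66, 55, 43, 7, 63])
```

sum() of ints returns int

int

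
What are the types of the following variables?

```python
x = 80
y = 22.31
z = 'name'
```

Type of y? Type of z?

y is assigned a number with a decimal point, so it is a float; z is assigned a quoted string literal, so it is a str

float, str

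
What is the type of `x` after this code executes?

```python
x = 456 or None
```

'or' returns first truthy value

int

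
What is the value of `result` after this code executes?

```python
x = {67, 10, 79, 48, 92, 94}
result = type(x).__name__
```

x is set; result = 'set'

'set'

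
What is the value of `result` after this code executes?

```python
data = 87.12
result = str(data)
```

data = 87.12; result = '87.12'

'87.12'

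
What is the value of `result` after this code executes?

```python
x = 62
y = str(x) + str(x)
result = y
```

x = 62; y = '6262'; result = '6262'

'6262'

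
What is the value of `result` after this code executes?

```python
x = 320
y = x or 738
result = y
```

x = 320; y = 320; result = 320

320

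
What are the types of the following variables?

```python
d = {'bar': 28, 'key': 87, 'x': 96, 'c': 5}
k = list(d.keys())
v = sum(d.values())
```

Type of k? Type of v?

list() converts to list; sum of ints is int

list, int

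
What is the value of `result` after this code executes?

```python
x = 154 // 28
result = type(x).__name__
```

x is int; result = 'int'

'int'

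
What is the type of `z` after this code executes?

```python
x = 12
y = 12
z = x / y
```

int / int = float

float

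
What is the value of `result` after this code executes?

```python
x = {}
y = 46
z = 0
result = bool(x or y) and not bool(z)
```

x = {}; y = 46; z = 0; result = True

True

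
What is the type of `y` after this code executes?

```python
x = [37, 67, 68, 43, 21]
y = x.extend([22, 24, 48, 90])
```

list.extend() returns None

NoneType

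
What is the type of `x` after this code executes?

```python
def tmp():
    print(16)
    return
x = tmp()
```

Bare return returns None

NoneType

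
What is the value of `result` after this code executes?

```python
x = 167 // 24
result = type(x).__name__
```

x is int; result = 'int'

'int'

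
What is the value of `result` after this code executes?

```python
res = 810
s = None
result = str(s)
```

res = 810; s = None; result = 'None'

'None'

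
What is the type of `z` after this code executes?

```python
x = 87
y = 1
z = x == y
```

Equality comparison returns bool

bool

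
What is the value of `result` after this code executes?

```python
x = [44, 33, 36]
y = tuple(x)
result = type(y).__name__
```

x is list; y is tuple; result = 'tuple'

'tuple'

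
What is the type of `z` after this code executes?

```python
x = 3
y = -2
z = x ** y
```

int ** negative = float

float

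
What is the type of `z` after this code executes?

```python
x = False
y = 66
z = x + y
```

bool + int = int (bool is subclass of int)

int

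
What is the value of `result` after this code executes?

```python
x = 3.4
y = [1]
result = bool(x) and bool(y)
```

x = 3.4; y = [1]; result = True

True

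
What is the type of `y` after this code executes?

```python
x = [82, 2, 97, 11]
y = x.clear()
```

list.clear() returns None

NoneType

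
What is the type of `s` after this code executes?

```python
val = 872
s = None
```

None has type NoneType

NoneType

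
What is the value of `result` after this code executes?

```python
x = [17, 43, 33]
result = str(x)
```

x = [17, 43, 33]; result = '[17, 43, 33]'

'[17, 43, 33]'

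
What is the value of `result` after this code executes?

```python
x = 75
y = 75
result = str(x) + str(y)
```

x = 75; y = 75; result = '7575'

'7575'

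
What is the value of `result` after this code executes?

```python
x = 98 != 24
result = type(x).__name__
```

x is bool; result = 'bool'

'bool'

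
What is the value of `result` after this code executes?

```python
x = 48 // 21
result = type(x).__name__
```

x is int; result = 'int'

'int'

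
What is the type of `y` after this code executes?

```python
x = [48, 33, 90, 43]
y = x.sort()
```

list.sort() returns None (mutates in place)

NoneType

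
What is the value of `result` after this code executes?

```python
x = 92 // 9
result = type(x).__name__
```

x is int; result = 'int'

'int'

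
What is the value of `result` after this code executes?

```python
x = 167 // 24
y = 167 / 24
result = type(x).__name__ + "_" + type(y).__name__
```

x is int; y is float; result = 'int_float'

'int_float'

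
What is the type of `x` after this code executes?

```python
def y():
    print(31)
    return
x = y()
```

Bare return returns None

NoneType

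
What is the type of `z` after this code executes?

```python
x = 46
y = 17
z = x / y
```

int / int = float

float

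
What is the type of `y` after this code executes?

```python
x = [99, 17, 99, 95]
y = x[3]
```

Indexing list[int] returns int

int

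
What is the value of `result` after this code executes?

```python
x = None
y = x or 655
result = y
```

x = None; y = 655; result = 655

655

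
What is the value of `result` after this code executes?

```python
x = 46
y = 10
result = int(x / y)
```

x = 46; y = 10; result = 4

4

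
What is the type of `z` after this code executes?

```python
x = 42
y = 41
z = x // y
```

int // int = int

int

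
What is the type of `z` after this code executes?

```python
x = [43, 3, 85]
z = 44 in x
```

'in' operator returns bool

bool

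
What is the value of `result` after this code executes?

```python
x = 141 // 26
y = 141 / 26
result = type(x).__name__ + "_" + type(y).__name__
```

x is int; y is float; result = 'int_float'

'int_float'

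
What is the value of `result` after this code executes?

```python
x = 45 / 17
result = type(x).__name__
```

x is float; result = 'float'

'float'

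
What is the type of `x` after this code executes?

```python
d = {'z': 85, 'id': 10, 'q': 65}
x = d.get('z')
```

dict.get() returns value type when found

int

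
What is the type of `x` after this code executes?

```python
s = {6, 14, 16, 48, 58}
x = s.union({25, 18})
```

set.union() returns a new set

set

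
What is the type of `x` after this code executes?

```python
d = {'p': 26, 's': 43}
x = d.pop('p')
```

dict.pop() returns the value

int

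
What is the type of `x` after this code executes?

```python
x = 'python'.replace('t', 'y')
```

str.replace() returns str

str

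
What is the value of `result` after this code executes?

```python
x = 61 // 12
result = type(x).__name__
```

x is int; result = 'int'

'int'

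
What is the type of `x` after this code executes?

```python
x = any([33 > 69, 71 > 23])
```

any() returns bool

bool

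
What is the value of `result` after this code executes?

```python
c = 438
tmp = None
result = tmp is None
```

c = 438; tmp = None; result = True

True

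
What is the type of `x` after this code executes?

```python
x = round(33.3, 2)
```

round() with decimal places returns float

float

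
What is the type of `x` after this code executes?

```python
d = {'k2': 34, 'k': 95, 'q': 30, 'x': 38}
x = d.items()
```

dict.items() returns dict_items view

dict_items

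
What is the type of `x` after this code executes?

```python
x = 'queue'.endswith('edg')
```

str.endswith() returns bool

bool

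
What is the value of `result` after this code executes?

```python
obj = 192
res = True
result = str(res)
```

obj = 192; res = True; result = 'True'

'True'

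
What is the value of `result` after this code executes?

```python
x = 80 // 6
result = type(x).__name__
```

x is int; result = 'int'

'int'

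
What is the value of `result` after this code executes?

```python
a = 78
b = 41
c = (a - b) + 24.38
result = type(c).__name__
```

a is int; b is int; c is float; result = 'float'

'float'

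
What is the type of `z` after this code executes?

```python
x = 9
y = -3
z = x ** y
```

int ** negative = float

float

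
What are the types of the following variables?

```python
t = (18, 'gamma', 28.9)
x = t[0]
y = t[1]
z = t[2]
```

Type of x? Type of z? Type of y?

tuple[0] is int; tuple[2] is float; tuple[1] is str

int, float, str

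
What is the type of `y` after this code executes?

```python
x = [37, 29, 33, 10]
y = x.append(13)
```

list.append() returns None (mutates in place)

NoneType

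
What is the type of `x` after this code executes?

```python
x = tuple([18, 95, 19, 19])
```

tuple() constructor returns tuple

tuple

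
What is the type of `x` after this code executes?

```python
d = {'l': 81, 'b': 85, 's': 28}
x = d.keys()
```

.keys() returns dict_keys view

dict_keys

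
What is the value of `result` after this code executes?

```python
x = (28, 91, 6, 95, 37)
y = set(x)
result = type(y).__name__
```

x is tuple; y is set; result = 'set'

'set'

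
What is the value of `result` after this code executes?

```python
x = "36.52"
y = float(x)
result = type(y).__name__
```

x is str; y is float; result = 'float'

'float'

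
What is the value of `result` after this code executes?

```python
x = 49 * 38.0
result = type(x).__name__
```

x is float; result = 'float'

'float'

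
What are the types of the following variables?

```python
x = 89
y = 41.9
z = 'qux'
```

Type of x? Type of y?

x is assigned a bare integer (no decimal point), so it is an int; y is assigned a number with a decimal point, so it is a float

int, float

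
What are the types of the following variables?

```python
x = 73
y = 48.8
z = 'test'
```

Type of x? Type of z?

x is assigned a bare integer (no decimal point), so it is an int; z is assigned a quoted string literal, so it is a str

int, str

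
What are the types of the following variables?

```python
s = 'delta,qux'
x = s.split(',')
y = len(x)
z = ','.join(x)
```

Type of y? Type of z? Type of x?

len() returns int; str.join() returns str; str.split() returns list

int, str, list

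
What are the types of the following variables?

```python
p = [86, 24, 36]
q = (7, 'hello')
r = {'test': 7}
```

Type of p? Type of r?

p is assigned a list literal (square brackets); r is assigned a dict literal ({key: value})

list, dict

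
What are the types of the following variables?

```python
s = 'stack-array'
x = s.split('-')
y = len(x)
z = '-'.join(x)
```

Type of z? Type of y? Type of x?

str.join() returns str; len() returns int; str.split() returns list

str, int, list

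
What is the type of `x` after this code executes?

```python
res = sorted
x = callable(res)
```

callable() returns bool

bool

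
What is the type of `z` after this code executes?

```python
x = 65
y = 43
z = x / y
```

int / int = float

float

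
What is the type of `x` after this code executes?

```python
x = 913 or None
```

'or' returns first truthy value

int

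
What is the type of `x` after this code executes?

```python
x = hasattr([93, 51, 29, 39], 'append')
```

hasattr() returns bool

bool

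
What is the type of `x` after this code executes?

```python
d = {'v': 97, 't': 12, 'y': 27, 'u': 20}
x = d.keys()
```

.keys() returns dict_keys view

dict_keys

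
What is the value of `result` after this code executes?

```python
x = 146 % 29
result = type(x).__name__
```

x is int; result = 'int'

'int'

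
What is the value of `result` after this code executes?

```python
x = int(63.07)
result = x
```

x = 63; result = 63

63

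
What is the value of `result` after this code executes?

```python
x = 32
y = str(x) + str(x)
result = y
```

x = 32; y = '3232'; result = '3232'

'3232'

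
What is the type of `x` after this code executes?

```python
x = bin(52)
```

bin() returns str representation

str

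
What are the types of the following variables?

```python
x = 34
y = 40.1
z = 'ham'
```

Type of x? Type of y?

x is assigned a bare integer (no decimal point), so it is an int; y is assigned a number with a decimal point, so it is a float

int, float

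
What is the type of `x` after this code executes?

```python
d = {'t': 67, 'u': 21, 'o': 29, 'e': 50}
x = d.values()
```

.values() returns dict_values view

dict_values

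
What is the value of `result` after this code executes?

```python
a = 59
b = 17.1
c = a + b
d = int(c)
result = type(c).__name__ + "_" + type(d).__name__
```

a is int; b is float; c is float; d is int; result = 'float_int'

'float_int'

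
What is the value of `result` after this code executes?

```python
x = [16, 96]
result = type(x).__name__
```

x is list; result = 'list'

'list'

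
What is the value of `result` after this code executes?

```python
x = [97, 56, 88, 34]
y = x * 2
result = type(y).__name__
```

x is list; y is list; result = 'list'

'list'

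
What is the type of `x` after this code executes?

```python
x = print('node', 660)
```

print() returns None

NoneType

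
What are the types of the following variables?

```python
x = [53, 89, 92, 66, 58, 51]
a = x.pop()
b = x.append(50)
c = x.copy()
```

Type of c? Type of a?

copy() returns list; pop() returns element

list, int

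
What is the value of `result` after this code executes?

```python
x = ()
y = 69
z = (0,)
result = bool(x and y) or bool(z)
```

x = (); y = 69; z = (0,); result = True

True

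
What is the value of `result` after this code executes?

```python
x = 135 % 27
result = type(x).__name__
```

x is int; result = 'int'

'int'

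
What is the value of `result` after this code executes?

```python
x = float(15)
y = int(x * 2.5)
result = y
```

x = 15.0; y = 37; result = 37

37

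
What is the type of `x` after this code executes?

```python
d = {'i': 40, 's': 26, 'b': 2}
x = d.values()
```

.values() returns dict_values view

dict_values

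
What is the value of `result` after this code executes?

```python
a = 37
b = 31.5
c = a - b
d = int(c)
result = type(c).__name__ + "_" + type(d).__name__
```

a is int; b is float; c is float; d is int; result = 'float_int'

'float_int'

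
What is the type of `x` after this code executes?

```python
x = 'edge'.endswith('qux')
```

str.endswith() returns bool

bool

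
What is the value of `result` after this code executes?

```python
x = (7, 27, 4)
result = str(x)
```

x = (7, 27, 4); result = '(7, 27, 4)'

'(7, 27, 4)'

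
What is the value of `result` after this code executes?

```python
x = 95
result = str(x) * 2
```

x = 95; result = '9595'

'9595'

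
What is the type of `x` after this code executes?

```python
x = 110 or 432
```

'or' returns first truthy value (int)

int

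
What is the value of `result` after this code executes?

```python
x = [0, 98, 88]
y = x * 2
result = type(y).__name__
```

x is list; y is list; result = 'list'

'list'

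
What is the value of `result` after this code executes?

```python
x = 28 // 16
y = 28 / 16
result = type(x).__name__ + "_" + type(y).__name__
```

x is int; y is float; result = 'int_float'

'int_float'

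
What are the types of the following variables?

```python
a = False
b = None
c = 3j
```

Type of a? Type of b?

a is assigned the constant False, which has type bool; b is assigned None, whose type is NoneType

bool, NoneType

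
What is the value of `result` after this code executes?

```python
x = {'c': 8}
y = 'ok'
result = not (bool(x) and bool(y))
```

x = {'c': 8}; y = 'ok'; result = False

False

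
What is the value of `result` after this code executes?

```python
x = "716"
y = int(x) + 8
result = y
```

x = '716'; y = 724; result = 724

724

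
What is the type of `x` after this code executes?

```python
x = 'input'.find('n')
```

str.find() returns int index

int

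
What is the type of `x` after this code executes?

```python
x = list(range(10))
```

list(range()) returns list

list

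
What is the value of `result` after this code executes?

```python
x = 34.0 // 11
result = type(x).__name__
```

x is float; result = 'float'

'float'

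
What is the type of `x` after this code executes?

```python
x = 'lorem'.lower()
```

str.lower() returns str

str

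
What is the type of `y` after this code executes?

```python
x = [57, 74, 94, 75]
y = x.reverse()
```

list.reverse() returns None

NoneType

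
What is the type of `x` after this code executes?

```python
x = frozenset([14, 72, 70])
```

frozenset() returns frozenset

frozenset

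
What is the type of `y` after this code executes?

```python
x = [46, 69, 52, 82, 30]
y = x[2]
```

Indexing list[int] returns int

int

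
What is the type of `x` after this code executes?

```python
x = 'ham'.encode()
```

str.encode() returns bytes

bytes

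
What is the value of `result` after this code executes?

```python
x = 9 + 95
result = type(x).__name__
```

x is int; result = 'int'

'int'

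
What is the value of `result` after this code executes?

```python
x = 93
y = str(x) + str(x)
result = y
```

x = 93; y = '9393'; result = '9393'

'9393'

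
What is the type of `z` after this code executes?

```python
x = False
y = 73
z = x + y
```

bool + int = int (bool is subclass of int)

int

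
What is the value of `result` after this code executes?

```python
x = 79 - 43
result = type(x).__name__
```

x is int; result = 'int'

'int'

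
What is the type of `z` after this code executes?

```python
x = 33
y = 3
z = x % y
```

int % int = int

int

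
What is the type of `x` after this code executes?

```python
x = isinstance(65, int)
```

isinstance() returns bool

bool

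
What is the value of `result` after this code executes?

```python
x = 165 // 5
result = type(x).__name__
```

x is int; result = 'int'

'int'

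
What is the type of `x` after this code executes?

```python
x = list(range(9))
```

list(range()) returns list

list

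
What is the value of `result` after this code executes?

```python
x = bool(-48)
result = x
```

x = True; result = True

True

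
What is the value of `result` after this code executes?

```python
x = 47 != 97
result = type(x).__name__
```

x is bool; result = 'bool'

'bool'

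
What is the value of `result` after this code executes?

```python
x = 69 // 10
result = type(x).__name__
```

x is int; result = 'int'

'int'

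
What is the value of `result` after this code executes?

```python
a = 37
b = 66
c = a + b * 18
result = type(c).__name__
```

a is int; b is int; c is int; result = 'int'

'int'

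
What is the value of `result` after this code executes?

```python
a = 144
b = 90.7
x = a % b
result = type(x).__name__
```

a is int; b is float; x is float; result = 'float'

'float'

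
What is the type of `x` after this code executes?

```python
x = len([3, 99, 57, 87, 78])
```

len() always returns int

int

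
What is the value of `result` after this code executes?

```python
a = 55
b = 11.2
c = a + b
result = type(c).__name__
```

a is int; b is float; c is float; result = 'float'

'float'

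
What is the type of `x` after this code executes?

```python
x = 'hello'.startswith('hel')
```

str.startswith() returns bool

bool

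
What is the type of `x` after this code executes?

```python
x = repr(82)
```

repr() returns str

str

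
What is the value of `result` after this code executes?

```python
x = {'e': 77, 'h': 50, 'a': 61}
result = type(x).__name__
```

x is dict; result = 'dict'

'dict'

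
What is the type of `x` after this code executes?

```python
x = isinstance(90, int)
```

isinstance() returns bool

bool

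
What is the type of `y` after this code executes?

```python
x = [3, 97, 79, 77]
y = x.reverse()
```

list.reverse() returns None

NoneType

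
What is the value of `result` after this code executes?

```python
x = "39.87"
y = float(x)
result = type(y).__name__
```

x is str; y is float; result = 'float'

'float'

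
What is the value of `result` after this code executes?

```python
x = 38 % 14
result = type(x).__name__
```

x is int; result = 'int'

'int'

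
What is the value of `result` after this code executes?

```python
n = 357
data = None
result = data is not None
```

n = 357; data = None; result = False

False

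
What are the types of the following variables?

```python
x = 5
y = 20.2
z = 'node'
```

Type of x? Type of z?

x is assigned a bare integer (no decimal point), so it is an int; z is assigned a quoted string literal, so it is a str

int, str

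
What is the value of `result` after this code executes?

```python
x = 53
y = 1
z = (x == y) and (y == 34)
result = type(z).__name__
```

x is int; y is int; z is bool; result = 'bool'

'bool'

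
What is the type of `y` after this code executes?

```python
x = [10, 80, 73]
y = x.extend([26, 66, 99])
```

list.extend() returns None

NoneType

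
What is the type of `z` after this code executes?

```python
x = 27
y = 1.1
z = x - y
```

int - float = float

float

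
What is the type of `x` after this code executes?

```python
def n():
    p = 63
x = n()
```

Function without return returns None

NoneType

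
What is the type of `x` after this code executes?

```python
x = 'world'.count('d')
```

str.count() returns int

int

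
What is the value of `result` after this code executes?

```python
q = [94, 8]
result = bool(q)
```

q = [94, 8]; result = True

True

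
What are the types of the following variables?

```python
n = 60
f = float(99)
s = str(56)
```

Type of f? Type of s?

f is assigned the result of calling float(), which returns a float; s is assigned the result of calling str(), which returns a str

float, str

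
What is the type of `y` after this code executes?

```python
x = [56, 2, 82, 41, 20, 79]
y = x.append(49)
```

list.append() returns None (mutates in place)

NoneType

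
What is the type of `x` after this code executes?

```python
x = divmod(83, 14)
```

divmod() returns tuple of (quotient, remainder)

tuple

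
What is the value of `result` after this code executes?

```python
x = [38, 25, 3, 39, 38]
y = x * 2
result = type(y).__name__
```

x is list; y is list; result = 'list'

'list'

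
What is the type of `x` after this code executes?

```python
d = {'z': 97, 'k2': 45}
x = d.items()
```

dict.items() returns dict_items view

dict_items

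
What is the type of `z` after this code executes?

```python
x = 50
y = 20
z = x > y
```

Comparison returns bool

bool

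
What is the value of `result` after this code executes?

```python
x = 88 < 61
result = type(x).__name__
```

x is bool; result = 'bool'

'bool'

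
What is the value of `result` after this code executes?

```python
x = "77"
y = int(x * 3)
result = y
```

x = '77'; y = 777777; result = 777777

777777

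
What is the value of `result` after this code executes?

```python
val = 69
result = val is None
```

val = 69; result = False

False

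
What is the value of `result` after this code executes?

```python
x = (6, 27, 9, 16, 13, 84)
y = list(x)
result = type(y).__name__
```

x is tuple; y is list; result = 'list'

'list'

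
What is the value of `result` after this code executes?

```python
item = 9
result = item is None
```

item = 9; result = False

False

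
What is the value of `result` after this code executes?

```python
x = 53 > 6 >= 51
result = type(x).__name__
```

x is bool; result = 'bool'

'bool'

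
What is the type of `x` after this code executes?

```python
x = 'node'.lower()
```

str.lower() returns str

str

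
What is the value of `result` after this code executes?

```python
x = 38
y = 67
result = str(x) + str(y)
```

x = 38; y = 67; result = '3867'

'3867'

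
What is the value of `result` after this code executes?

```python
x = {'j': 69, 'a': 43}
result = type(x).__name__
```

x is dict; result = 'dict'

'dict'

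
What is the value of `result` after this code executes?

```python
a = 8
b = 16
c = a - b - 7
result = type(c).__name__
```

a is int; b is int; c is int; result = 'int'

'int'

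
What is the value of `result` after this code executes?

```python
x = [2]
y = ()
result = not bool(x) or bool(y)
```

x = [2]; y = (); result = False

False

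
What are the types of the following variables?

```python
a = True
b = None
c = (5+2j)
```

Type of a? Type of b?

a is assigned the constant True, which has type bool; b is assigned None, whose type is NoneType

bool, NoneType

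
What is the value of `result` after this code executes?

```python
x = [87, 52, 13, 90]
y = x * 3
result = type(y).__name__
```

x is list; y is list; result = 'list'

'list'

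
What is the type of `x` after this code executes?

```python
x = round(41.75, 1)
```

round() with decimal places returns float

float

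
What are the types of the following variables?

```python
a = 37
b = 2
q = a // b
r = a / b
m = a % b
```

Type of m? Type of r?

% of ints returns int; / returns float

int, float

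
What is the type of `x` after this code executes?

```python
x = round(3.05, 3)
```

round() with decimal places returns float

float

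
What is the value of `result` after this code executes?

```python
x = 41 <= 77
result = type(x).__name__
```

x is bool; result = 'bool'

'bool'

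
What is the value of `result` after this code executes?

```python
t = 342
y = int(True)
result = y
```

t = 342; y = 1; result = 1

1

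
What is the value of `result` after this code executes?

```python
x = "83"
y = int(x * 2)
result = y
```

x = '83'; y = 8383; result = 8383

8383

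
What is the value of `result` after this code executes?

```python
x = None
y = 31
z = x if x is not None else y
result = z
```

x = None; y = 31; z = 31; result = 31

31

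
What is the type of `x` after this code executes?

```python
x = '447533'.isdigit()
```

str.isdigit() returns bool

bool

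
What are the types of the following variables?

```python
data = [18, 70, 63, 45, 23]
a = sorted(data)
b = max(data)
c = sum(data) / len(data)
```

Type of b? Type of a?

max of ints returns int; sorted() returns list

int, list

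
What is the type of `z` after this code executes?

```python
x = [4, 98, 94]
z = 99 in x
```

'in' operator returns bool

bool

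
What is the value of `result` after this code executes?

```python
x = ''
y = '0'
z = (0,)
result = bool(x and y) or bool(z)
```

x = ''; y = '0'; z = (0,); result = True

True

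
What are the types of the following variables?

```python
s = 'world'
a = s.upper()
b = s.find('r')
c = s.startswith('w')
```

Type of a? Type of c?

upper() returns str; startswith() returns bool

str, bool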